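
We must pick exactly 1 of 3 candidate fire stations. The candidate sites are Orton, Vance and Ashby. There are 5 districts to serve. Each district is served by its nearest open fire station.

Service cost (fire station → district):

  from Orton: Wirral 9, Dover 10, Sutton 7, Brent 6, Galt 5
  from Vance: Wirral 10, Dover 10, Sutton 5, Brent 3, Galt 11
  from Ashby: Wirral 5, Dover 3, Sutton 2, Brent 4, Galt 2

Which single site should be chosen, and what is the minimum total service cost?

Choose Ashby only; total service cost 16.

With exactly 1 open, each district uses its cheapest among the chosen.
{Ashby}: Wirral→Ashby 5, Dover→Ashby 3, Sutton→Ashby 2, Brent→Ashby 4, Galt→Ashby 2. Service cost 16.
{Orton}: service cost 37
{Vance}: service cost 39
Among all 3 size-1 choices, {Ashby} is lowest.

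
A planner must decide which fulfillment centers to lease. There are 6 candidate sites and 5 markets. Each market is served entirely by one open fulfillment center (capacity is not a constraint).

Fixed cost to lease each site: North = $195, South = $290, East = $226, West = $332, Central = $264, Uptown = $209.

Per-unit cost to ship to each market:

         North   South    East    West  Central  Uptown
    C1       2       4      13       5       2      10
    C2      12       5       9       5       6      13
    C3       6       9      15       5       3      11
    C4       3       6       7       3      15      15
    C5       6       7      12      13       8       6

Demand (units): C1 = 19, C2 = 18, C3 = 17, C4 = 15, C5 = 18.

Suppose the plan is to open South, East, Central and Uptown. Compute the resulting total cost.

Each market is assigned to its cheapest site among the open ones.
{South, East, Central, Uptown}: C1→Central 2·19=38, C2→South 5·18=90, C3→Central 3·17=51, C4→South 6·15=90, C5→Uptown 6·18=108. Service 377; fixed 989; total 1366.

Total cost: 1366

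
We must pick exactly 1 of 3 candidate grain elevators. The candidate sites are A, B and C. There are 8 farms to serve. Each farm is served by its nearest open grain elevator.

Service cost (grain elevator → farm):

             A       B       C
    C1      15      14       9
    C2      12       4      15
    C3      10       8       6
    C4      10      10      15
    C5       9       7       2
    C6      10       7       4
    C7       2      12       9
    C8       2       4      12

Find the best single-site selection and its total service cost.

Choose B only; total service cost 66.

With exactly 1 open, each farm uses its cheapest among the chosen.
{B}: C1→B 14, C2→B 4, C3→B 8, C4→B 10, C5→B 7, C6→B 7, C7→B 12, C8→B 4. Service cost 66.
{A}: service cost 70
{C}: service cost 72
Among all 3 size-1 choices, {B} is lowest.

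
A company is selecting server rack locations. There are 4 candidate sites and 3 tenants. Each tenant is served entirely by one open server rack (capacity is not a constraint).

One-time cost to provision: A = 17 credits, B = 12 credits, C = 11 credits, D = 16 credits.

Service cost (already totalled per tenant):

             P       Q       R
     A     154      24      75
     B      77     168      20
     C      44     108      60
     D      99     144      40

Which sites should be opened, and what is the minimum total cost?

For any fixed open set, each tenant goes to its cheapest open site; total = fixed + service.
{A, B, C}: P→C 44, Q→A 24, R→B 20. Service 88; fixed 40; total 128.
{A, B, C, D}: service 88 + fixed 56 = 144
{A, B}: service 121 + fixed 29 = 150
{C}: service 212 + fixed 11 = 223
No other subset beats 128.

Open A, B and C; minimum total cost 128.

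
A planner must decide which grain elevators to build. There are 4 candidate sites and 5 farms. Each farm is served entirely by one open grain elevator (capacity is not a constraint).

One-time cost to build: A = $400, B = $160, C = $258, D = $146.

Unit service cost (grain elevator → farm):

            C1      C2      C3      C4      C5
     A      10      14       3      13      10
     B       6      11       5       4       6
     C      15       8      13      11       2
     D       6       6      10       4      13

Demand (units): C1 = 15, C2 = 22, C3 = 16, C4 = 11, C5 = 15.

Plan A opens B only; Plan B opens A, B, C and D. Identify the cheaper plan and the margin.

Plan A is cheaper by 602.

Plan A: {B}: C1→B 6·15=90, C2→B 11·22=242, C3→B 5·16=80, C4→B 4·11=44, C5→B 6·15=90. Service 546; fixed 160; total 706.
Plan B: {A, B, C, D}: C1→B 6·15=90, C2→D 6·22=132, C3→A 3·16=48, C4→B 4·11=44, C5→C 2·15=30. Service 344; fixed 964; total 1308.
Difference: |706 − 1308| = 602.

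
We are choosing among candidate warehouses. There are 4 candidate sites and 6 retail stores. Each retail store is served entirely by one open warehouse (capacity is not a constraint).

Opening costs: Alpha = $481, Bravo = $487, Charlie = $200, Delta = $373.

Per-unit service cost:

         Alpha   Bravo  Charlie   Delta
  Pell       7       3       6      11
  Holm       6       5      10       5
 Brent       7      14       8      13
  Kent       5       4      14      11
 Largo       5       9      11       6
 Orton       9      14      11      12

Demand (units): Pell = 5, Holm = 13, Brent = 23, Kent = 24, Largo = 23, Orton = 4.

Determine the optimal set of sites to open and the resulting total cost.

For any fixed open set, each retail store goes to its cheapest open site; total = fixed + service.
{Alpha}: Pell→Alpha 7·5=35, Holm→Alpha 6·13=78, Brent→Alpha 7·23=161, Kent→Alpha 5·24=120, Largo→Alpha 5·23=115, Orton→Alpha 9·4=36. Service 545; fixed 481; total 1026.
{Charlie}: Pell→Charlie 6·5=30, Holm→Charlie 10·13=130, Brent→Charlie 8·23=184, Kent→Charlie 14·24=336, Largo→Charlie 11·23=253, Orton→Charlie 11·4=44. Service 977; fixed 200; total 1177.
{Alpha, Charlie}: Pell→Charlie 6·5=30, Holm→Alpha 6·13=78, Brent→Alpha 7·23=161, Kent→Alpha 5·24=120, Largo→Alpha 5·23=115, Orton→Alpha 9·4=36. Service 540; fixed 681; total 1221.
{Alpha, Bravo, Charlie, Delta}: service 488 + fixed 1541 = 2029
No other subset beats 1026.

Open Alpha only; minimum total cost 1026.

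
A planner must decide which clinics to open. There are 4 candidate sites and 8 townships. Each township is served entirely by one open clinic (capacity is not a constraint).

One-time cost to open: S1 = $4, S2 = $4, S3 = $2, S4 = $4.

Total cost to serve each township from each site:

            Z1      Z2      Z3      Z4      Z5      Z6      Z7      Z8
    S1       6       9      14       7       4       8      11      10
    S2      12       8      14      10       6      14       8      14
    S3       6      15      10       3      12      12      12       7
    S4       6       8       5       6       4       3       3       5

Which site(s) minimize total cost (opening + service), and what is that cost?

Open S3 and S4; minimum total cost 43.

For any fixed open set, each township goes to its cheapest open site; total = fixed + service.
{S3, S4}: Z1→S3 6, Z2→S4 8, Z3→S4 5, Z4→S3 3, Z5→S4 4, Z6→S4 3, Z7→S4 3, Z8→S4 5. Service 37; fixed 6; total 43.
{S4}: service 40 + fixed 4 = 44
{S1, S3, S4}: service 37 + fixed 10 = 47
{S1, S2, S3, S4}: Z1→S1 6, Z2→S2 8, Z3→S4 5, Z4→S3 3, Z5→S1 4, Z6→S4 3, Z7→S4 3, Z8→S4 5. Service 37; fixed 14; total 51.
No other subset beats 43.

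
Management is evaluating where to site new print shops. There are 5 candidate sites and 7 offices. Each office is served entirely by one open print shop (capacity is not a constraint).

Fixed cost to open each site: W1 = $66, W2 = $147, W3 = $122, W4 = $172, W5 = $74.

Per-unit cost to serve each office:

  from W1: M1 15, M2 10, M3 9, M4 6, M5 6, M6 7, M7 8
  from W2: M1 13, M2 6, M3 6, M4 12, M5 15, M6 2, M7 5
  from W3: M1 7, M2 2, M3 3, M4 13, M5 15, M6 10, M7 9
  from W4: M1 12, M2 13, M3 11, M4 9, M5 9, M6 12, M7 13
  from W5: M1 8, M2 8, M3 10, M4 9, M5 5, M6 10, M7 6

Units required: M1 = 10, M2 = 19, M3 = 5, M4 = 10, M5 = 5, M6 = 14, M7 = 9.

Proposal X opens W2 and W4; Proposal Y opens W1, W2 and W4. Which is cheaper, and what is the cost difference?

Proposal X is cheaper by 21.

Proposal X: {W2, W4}: M1→W4 12·10=120, M2→W2 6·19=114, M3→W2 6·5=30, M4→W4 9·10=90, M5→W4 9·5=45, M6→W2 2·14=28, M7→W2 5·9=45. Service 472; fixed 319; total 791.
Proposal Y: {W1, W2, W4}: M1→W4 12·10=120, M2→W2 6·19=114, M3→W2 6·5=30, M4→W1 6·10=60, M5→W1 6·5=30, M6→W2 2·14=28, M7→W2 5·9=45. Service 427; fixed 385; total 812.
Difference: |791 − 812| = 21.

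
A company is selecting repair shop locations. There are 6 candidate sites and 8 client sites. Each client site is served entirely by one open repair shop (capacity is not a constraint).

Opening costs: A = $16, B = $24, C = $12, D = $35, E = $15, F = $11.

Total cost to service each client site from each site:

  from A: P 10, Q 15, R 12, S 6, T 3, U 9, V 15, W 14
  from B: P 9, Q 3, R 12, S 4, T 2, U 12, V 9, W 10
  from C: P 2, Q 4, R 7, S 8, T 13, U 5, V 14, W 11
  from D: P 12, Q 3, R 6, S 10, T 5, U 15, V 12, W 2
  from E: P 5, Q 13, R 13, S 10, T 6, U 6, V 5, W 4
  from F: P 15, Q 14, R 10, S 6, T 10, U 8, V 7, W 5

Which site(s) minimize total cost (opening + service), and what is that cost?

Open C and E; minimum total cost 68.

For any fixed open set, each client site goes to its cheapest open site; total = fixed + service.
{C, E}: P→C 2, Q→C 4, R→C 7, S→C 8, T→E 6, U→C 5, V→E 5, W→E 4. Service 41; fixed 27; total 68.
{C, F}: service 46 + fixed 23 = 69
{C}: service 64 + fixed 12 = 76
{A, B, C, D, E, F}: P→C 2, Q→B 3, R→D 6, S→B 4, T→B 2, U→C 5, V→E 5, W→D 2. Service 29; fixed 113; total 142.
No other subset beats 68.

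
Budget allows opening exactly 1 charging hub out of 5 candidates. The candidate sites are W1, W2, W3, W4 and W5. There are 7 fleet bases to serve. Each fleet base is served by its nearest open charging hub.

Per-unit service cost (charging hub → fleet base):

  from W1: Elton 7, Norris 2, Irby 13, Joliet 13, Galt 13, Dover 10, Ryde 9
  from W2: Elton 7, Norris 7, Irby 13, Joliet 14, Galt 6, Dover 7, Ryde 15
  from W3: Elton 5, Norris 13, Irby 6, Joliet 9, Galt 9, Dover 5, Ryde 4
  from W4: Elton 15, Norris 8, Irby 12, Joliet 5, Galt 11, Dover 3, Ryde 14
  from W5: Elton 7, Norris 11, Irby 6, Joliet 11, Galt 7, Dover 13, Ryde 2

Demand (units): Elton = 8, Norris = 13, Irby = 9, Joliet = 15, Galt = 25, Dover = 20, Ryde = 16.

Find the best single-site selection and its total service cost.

Choose W3 only; total service cost 787.

With exactly 1 open, each fleet base uses its cheapest among the chosen.
{W3}: Elton→W3 5·8=40, Norris→W3 13·13=169, Irby→W3 6·9=54, Joliet→W3 9·15=135, Galt→W3 9·25=225, Dover→W3 5·20=100, Ryde→W3 4·16=64. Service cost 787.
{W5}: service cost 885
{W4}: service cost 966
Among all 5 size-1 choices, {W3} is lowest.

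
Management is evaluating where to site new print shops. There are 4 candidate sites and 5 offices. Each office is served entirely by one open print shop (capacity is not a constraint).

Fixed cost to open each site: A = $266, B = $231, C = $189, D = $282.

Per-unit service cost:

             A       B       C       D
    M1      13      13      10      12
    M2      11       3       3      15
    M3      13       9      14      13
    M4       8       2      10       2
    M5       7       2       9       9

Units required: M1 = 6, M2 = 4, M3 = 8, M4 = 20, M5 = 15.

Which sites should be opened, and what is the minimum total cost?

For any fixed open set, each office goes to its cheapest open site; total = fixed + service.
{B}: M1→B 13·6=78, M2→B 3·4=12, M3→B 9·8=72, M4→B 2·20=40, M5→B 2·15=30. Service 232; fixed 231; total 463.
{B, C}: service 214 + fixed 420 = 634
{D}: service 411 + fixed 282 = 693
{A, B, C, D}: service 214 + fixed 968 = 1182
No other subset beats 463.

Open B only; minimum total cost 463.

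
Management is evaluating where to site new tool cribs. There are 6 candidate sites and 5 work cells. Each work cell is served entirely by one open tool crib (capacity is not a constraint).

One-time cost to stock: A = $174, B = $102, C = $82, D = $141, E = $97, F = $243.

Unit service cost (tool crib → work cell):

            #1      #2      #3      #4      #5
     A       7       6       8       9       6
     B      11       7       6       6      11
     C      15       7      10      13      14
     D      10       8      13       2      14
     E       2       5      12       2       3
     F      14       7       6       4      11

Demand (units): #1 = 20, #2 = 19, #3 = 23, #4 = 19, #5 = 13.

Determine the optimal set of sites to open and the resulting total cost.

For any fixed open set, each work cell goes to its cheapest open site; total = fixed + service.
{B, E}: #1→E 2·20=40, #2→E 5·19=95, #3→B 6·23=138, #4→E 2·19=38, #5→E 3·13=39. Service 350; fixed 199; total 549.
{E}: service 488 + fixed 97 = 585
{C, E}: service 442 + fixed 179 = 621
{A, B, C, D, E, F}: service 350 + fixed 839 = 1189
No other subset beats 549.

Open B and E; minimum total cost 549.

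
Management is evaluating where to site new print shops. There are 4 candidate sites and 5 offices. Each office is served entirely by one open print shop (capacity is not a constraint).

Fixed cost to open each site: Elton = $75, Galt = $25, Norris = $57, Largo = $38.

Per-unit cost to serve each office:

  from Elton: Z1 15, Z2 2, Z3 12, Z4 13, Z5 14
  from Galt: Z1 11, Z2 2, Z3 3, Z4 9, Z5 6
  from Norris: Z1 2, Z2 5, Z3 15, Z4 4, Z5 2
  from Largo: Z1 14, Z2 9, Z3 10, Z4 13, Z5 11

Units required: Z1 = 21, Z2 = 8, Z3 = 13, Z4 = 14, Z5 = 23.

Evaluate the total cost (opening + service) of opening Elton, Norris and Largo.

Total cost: 460

Each office is assigned to its cheapest site among the open ones.
{Elton, Norris, Largo}: Z1→Norris 2·21=42, Z2→Elton 2·8=16, Z3→Largo 10·13=130, Z4→Norris 4·14=56, Z5→Norris 2·23=46. Service 290; fixed 170; total 460.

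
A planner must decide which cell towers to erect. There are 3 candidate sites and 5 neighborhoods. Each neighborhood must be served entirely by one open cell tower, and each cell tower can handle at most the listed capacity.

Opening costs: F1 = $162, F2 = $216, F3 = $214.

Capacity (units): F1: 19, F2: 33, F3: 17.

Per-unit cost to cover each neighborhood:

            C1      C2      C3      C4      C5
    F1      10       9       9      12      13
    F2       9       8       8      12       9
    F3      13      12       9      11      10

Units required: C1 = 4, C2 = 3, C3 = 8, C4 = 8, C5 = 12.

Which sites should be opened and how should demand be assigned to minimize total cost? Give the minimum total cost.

Minimum total cost: 706

Open {F1, F2}: C1→F2 9·4=36, C2→F2 8·3=24, C3→F2 8·8=64, C4→F1 12·8=96, C5→F2 9·12=108.
Loads: F1 carries 8/19, F2 carries 27/33. Service 328; fixed 378; total 706.
Next best feasible plan costs 709.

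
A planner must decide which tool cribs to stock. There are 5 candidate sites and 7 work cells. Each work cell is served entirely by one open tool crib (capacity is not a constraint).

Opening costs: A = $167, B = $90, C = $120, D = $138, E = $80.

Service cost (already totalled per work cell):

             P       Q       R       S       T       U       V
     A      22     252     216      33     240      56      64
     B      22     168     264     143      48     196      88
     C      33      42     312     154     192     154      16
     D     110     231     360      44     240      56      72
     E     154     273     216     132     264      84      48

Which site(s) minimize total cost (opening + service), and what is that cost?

Open A, B and C; minimum total cost 810.

For any fixed open set, each work cell goes to its cheapest open site; total = fixed + service.
{A, B, C}: P→A 22, Q→C 42, R→A 216, S→A 33, T→B 48, U→A 56, V→C 16. Service 433; fixed 377; total 810.
{B, C, D}: service 492 + fixed 348 = 840
{B, C, E}: service 560 + fixed 290 = 850
{A, B, C, D, E}: P→A 22, Q→C 42, R→A 216, S→A 33, T→B 48, U→A 56, V→C 16. Service 433; fixed 595; total 1028.
No other subset beats 810.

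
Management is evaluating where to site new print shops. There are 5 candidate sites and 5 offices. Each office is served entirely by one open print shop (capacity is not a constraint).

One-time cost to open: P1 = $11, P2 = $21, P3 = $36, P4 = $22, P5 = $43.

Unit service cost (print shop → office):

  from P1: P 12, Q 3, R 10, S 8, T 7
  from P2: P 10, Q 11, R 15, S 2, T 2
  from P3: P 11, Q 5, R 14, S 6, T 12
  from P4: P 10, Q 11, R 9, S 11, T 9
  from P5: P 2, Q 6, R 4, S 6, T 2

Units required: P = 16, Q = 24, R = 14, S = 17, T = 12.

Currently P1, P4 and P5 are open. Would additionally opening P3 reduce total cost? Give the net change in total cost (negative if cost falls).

Current service cost with {P1, P4, P5}: 286.
Adding P3: each office re-picks its cheapest; new service cost 286, saving 0.
Extra fixed cost: 36. Net change = 36 − 0 = 36.
(Totals: 362 → 398.)

No — net change +36 (cost rises by 36).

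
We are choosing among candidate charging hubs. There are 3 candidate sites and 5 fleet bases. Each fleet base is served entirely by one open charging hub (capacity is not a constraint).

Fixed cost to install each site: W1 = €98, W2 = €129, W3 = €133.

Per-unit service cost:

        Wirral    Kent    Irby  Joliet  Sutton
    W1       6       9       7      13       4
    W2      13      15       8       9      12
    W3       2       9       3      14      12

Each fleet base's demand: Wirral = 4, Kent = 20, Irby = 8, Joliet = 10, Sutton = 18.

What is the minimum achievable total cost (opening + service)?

Minimum total cost: 560

For any fixed open set, each fleet base goes to its cheapest open site; total = fixed + service.
{W1}: Wirral→W1 6·4=24, Kent→W1 9·20=180, Irby→W1 7·8=56, Joliet→W1 13·10=130, Sutton→W1 4·18=72. Service 462; fixed 98; total 560.
{W1, W3}: Wirral→W3 2·4=8, Kent→W1 9·20=180, Irby→W3 3·8=24, Joliet→W1 13·10=130, Sutton→W1 4·18=72. Service 414; fixed 231; total 645.
{W1, W2}: Wirral→W1 6·4=24, Kent→W1 9·20=180, Irby→W1 7·8=56, Joliet→W2 9·10=90, Sutton→W1 4·18=72. Service 422; fixed 227; total 649.
{W1, W2, W3}: service 374 + fixed 360 = 734
No other subset beats 560.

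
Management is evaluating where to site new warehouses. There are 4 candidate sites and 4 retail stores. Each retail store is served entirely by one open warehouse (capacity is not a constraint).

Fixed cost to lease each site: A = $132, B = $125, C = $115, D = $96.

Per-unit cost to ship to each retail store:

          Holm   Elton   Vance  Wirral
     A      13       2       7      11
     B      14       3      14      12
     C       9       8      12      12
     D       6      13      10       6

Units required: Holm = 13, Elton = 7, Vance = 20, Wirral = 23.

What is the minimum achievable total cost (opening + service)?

For any fixed open set, each retail store goes to its cheapest open site; total = fixed + service.
{A, D}: Holm→D 6·13=78, Elton→A 2·7=14, Vance→A 7·20=140, Wirral→D 6·23=138. Service 370; fixed 228; total 598.
{D}: service 507 + fixed 96 = 603
{B, D}: service 437 + fixed 221 = 658
{A, B, C, D}: Holm→D 6·13=78, Elton→A 2·7=14, Vance→A 7·20=140, Wirral→D 6·23=138. Service 370; fixed 468; total 838.
(All 15 nonempty subsets were checked; A and D is lowest.)

Minimum total cost: 598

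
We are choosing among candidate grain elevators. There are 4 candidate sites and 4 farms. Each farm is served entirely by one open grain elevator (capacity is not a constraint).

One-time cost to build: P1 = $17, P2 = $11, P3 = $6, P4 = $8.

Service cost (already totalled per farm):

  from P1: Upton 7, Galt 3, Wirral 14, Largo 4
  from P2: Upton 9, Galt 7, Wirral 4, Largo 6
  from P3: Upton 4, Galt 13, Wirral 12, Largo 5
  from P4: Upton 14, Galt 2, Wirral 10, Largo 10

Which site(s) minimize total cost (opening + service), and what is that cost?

For any fixed open set, each farm goes to its cheapest open site; total = fixed + service.
{P3, P4}: Upton→P3 4, Galt→P4 2, Wirral→P4 10, Largo→P3 5. Service 21; fixed 14; total 35.
{P2}: Upton→P2 9, Galt→P2 7, Wirral→P2 4, Largo→P2 6. Service 26; fixed 11; total 37.
{P2, P3}: Upton→P3 4, Galt→P2 7, Wirral→P2 4, Largo→P3 5. Service 20; fixed 17; total 37.
{P1, P2, P3, P4}: service 14 + fixed 42 = 56
No other subset beats 35.

Open P3 and P4; minimum total cost 35.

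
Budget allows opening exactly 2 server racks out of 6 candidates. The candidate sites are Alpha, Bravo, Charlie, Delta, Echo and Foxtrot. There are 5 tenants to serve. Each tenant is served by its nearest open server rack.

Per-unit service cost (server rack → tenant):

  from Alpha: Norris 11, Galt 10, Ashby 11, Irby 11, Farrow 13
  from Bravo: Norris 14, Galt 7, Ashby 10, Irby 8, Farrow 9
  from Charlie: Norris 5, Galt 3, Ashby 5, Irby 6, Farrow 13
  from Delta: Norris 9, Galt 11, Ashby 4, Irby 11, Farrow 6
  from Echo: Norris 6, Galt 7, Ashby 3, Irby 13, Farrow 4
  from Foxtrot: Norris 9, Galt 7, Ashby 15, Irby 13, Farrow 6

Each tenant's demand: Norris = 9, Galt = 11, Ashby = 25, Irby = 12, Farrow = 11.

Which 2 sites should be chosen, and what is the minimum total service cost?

With exactly 2 open, each tenant uses its cheapest among the chosen.
{Charlie, Echo}: Norris→Charlie 5·9=45, Galt→Charlie 3·11=33, Ashby→Echo 3·25=75, Irby→Charlie 6·12=72, Farrow→Echo 4·11=44. Service cost 269.
{Charlie, Delta}: service cost 316
{Charlie, Foxtrot}: service cost 341
Among all 15 size-2 choices, {Charlie, Echo} is lowest.

Choose Charlie and Echo; total service cost 269.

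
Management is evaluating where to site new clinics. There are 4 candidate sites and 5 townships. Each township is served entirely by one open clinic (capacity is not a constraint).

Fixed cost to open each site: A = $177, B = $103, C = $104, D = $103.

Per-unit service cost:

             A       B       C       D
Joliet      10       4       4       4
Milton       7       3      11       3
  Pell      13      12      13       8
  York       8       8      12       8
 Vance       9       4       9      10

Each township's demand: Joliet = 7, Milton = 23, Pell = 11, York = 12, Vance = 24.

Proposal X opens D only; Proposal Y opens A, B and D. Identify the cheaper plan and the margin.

Proposal X is cheaper by 136.

Proposal X: {D}: Joliet→D 4·7=28, Milton→D 3·23=69, Pell→D 8·11=88, York→D 8·12=96, Vance→D 10·24=240. Service 521; fixed 103; total 624.
Proposal Y: {A, B, D}: Joliet→B 4·7=28, Milton→B 3·23=69, Pell→D 8·11=88, York→A 8·12=96, Vance→B 4·24=96. Service 377; fixed 383; total 760.
Difference: |624 − 760| = 136.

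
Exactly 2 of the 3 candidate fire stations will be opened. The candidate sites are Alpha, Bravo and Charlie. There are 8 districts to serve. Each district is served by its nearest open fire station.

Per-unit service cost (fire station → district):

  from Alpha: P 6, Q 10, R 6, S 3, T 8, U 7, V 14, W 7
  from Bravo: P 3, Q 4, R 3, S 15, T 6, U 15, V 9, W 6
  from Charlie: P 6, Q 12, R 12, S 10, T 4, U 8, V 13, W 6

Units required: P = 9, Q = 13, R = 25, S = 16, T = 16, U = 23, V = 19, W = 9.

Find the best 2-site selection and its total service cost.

With exactly 2 open, each district uses its cheapest among the chosen.
{Alpha, Bravo}: P→Bravo 3·9=27, Q→Bravo 4·13=52, R→Bravo 3·25=75, S→Alpha 3·16=48, T→Bravo 6·16=96, U→Alpha 7·23=161, V→Bravo 9·19=171, W→Bravo 6·9=54. Service cost 684.
{Bravo, Charlie}: service cost 787
{Alpha, Charlie}: service cost 908
Among all 3 size-2 choices, {Alpha, Bravo} is lowest.

Choose Alpha and Bravo; total service cost 684.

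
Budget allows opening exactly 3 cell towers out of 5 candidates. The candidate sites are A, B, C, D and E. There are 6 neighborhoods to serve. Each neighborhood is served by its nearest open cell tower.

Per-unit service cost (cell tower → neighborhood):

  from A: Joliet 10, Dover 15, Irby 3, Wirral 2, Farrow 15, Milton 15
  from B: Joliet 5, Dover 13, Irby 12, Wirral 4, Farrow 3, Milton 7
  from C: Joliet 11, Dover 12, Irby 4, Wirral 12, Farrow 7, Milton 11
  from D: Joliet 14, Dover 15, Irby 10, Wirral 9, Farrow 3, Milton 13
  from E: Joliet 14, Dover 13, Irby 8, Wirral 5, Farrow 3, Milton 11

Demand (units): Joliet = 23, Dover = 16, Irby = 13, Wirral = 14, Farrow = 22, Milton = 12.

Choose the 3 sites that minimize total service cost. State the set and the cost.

With exactly 3 open, each neighborhood uses its cheapest among the chosen.
{A, B, C}: Joliet→B 5·23=115, Dover→C 12·16=192, Irby→A 3·13=39, Wirral→A 2·14=28, Farrow→B 3·22=66, Milton→B 7·12=84. Service cost 524.
{A, B, D}: service cost 540
{A, B, E}: service cost 540
Among all 10 size-3 choices, {A, B, C} is lowest.

Choose A, B and C; total service cost 524.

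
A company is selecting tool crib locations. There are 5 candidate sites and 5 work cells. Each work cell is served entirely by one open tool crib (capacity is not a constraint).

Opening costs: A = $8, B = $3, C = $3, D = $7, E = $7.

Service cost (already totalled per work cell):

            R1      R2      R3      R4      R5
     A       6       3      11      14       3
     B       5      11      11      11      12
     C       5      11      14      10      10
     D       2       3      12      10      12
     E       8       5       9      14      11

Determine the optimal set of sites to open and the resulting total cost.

Open A and C; minimum total cost 43.

For any fixed open set, each work cell goes to its cheapest open site; total = fixed + service.
{A, C}: R1→C 5, R2→A 3, R3→A 11, R4→C 10, R5→A 3. Service 32; fixed 11; total 43.
{A, B}: service 33 + fixed 11 = 44
{A, D}: R1→D 2, R2→A 3, R3→A 11, R4→D 10, R5→A 3. Service 29; fixed 15; total 44.
{A, B, C, D, E}: service 27 + fixed 28 = 55
No other subset beats 43.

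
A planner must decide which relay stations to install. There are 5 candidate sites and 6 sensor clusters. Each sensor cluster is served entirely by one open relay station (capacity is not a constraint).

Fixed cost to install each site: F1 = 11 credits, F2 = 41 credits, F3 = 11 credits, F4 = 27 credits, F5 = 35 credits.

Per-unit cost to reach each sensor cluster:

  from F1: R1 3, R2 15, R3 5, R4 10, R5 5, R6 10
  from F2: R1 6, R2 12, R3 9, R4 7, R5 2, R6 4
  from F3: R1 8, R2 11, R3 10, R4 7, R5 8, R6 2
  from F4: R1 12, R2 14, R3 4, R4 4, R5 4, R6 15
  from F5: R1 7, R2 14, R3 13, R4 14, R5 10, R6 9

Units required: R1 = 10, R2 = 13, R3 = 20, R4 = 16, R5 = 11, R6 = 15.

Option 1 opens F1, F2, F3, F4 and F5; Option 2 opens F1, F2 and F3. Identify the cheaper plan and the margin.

Option 1 is cheaper by 6.

Option 1: {F1, F2, F3, F4, F5}: R1→F1 3·10=30, R2→F3 11·13=143, R3→F4 4·20=80, R4→F4 4·16=64, R5→F2 2·11=22, R6→F3 2·15=30. Service 369; fixed 125; total 494.
Option 2: {F1, F2, F3}: R1→F1 3·10=30, R2→F3 11·13=143, R3→F1 5·20=100, R4→F2 7·16=112, R5→F2 2·11=22, R6→F3 2·15=30. Service 437; fixed 63; total 500.
Difference: |494 − 500| = 6.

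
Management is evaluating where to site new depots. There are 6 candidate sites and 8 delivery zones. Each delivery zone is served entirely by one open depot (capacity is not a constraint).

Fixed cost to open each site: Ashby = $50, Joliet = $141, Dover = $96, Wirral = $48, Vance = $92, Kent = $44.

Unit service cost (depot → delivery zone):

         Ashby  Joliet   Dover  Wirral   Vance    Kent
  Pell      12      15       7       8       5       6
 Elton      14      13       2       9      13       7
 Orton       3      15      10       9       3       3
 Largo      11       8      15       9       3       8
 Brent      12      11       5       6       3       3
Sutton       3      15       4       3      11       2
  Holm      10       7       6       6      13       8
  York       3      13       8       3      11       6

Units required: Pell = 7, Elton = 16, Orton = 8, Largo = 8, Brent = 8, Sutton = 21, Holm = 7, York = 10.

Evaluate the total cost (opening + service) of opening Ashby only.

Each delivery zone is assigned to its cheapest site among the open ones.
{Ashby}: Pell→Ashby 12·7=84, Elton→Ashby 14·16=224, Orton→Ashby 3·8=24, Largo→Ashby 11·8=88, Brent→Ashby 12·8=96, Sutton→Ashby 3·21=63, Holm→Ashby 10·7=70, York→Ashby 3·10=30. Service 679; fixed 50; total 729.

Total cost: 729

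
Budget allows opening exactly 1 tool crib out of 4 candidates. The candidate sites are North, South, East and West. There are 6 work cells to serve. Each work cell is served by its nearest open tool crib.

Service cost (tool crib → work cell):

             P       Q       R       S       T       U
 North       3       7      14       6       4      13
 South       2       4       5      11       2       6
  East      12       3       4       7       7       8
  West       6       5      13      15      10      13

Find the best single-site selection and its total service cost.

With exactly 1 open, each work cell uses its cheapest among the chosen.
{South}: P→South 2, Q→South 4, R→South 5, S→South 11, T→South 2, U→South 6. Service cost 30.
{East}: service cost 41
{North}: service cost 47
Among all 4 size-1 choices, {South} is lowest.

Choose South only; total service cost 30.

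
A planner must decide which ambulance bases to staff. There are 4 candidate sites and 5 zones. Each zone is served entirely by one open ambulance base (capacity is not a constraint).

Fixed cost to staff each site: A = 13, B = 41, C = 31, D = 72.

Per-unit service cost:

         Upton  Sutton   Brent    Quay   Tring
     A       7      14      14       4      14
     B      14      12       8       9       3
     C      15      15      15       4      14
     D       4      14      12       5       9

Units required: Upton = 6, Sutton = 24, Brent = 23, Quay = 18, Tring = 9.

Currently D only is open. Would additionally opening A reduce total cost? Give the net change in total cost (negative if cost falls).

Yes — net change −5 (cost falls by 5).

Current service cost with {D}: 807.
Adding A: each zone re-picks its cheapest; new service cost 789, saving 18.
Extra fixed cost: 13. Net change = 13 − 18 = -5.
(Totals: 879 → 874.)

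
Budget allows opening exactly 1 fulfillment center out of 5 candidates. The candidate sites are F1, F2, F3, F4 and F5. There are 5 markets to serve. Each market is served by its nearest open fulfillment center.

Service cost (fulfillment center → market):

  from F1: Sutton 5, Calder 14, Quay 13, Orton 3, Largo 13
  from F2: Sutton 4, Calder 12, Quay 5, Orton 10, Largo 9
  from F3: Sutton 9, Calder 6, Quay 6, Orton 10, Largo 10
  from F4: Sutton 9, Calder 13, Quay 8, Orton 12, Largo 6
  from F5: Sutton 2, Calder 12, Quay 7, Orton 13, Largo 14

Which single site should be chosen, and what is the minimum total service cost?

Choose F2 only; total service cost 40.

With exactly 1 open, each market uses its cheapest among the chosen.
{F2}: Sutton→F2 4, Calder→F2 12, Quay→F2 5, Orton→F2 10, Largo→F2 9. Service cost 40.
{F3}: service cost 41
{F1}: service cost 48
Among all 5 size-1 choices, {F2} is lowest.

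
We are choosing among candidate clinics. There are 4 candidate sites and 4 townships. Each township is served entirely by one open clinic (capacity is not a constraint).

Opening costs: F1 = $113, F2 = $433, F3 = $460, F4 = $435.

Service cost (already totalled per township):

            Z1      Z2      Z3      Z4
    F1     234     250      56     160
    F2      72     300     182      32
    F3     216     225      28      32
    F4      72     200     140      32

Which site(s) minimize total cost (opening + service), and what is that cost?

Open F1 only; minimum total cost 813.

For any fixed open set, each township goes to its cheapest open site; total = fixed + service.
{F1}: Z1→F1 234, Z2→F1 250, Z3→F1 56, Z4→F1 160. Service 700; fixed 113; total 813.
{F4}: service 444 + fixed 435 = 879
{F1, F4}: service 360 + fixed 548 = 908
{F1, F2, F3, F4}: Z1→F2 72, Z2→F4 200, Z3→F3 28, Z4→F2 32. Service 332; fixed 1441; total 1773.
No other subset beats 813.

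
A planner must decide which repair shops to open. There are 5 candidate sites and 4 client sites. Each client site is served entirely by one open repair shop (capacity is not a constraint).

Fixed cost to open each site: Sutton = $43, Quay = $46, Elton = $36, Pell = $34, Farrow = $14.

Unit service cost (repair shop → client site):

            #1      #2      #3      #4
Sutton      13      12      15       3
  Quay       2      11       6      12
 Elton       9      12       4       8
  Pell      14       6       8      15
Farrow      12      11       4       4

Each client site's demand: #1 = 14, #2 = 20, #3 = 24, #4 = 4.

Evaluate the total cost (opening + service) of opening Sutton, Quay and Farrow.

Each client site is assigned to its cheapest site among the open ones.
{Sutton, Quay, Farrow}: #1→Quay 2·14=28, #2→Quay 11·20=220, #3→Farrow 4·24=96, #4→Sutton 3·4=12. Service 356; fixed 103; total 459.

Total cost: 459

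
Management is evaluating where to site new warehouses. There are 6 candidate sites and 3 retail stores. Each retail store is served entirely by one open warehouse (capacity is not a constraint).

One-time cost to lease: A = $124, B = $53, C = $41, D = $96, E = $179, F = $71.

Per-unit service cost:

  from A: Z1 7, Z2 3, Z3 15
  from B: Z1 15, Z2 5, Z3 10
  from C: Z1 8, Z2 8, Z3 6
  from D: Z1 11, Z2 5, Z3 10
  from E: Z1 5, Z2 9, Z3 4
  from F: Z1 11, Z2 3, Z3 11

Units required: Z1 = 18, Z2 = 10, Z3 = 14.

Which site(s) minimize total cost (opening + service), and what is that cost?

For any fixed open set, each retail store goes to its cheapest open site; total = fixed + service.
{C}: Z1→C 8·18=144, Z2→C 8·10=80, Z3→C 6·14=84. Service 308; fixed 41; total 349.
{C, F}: Z1→C 8·18=144, Z2→F 3·10=30, Z3→C 6·14=84. Service 258; fixed 112; total 370.
{B, C}: service 278 + fixed 94 = 372
{A, B, C, D, E, F}: service 176 + fixed 564 = 740
No other subset beats 349.

Open C only; minimum total cost 349.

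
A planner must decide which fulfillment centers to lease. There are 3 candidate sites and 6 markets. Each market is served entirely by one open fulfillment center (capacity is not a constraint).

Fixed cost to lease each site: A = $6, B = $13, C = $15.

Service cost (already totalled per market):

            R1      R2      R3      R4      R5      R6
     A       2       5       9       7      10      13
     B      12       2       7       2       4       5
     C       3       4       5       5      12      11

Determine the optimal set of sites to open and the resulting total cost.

For any fixed open set, each market goes to its cheapest open site; total = fixed + service.
{A, B}: R1→A 2, R2→B 2, R3→B 7, R4→B 2, R5→B 4, R6→B 5. Service 22; fixed 19; total 41.
{B}: service 32 + fixed 13 = 45
{B, C}: service 21 + fixed 28 = 49
{A, B, C}: R1→A 2, R2→B 2, R3→C 5, R4→B 2, R5→B 4, R6→B 5. Service 20; fixed 34; total 54.
No other subset beats 41.

Open A and B; minimum total cost 41.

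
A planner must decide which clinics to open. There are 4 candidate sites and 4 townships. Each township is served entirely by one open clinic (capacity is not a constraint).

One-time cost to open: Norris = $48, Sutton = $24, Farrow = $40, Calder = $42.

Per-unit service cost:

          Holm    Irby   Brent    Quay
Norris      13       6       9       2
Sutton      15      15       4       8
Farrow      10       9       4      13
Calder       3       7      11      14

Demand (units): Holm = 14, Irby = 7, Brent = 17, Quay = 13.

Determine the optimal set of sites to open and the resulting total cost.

Open Norris, Sutton and Calder; minimum total cost 292.

For any fixed open set, each township goes to its cheapest open site; total = fixed + service.
{Norris, Sutton, Calder}: Holm→Calder 3·14=42, Irby→Norris 6·7=42, Brent→Sutton 4·17=68, Quay→Norris 2·13=26. Service 178; fixed 114; total 292.
{Norris, Farrow, Calder}: service 178 + fixed 130 = 308
{Sutton, Calder}: service 263 + fixed 66 = 329
{Norris, Sutton, Farrow, Calder}: Holm→Calder 3·14=42, Irby→Norris 6·7=42, Brent→Sutton 4·17=68, Quay→Norris 2·13=26. Service 178; fixed 154; total 332.
No other subset beats 292.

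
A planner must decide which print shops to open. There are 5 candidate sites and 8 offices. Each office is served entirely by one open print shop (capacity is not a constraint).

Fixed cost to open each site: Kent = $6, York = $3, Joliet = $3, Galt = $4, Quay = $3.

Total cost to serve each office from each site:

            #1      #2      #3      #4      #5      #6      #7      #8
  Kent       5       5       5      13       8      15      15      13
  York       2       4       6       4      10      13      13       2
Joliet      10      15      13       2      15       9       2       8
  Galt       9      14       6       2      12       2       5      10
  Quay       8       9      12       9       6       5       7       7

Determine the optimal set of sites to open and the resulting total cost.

Open York, Joliet and Quay; minimum total cost 38.

For any fixed open set, each office goes to its cheapest open site; total = fixed + service.
{York, Joliet, Quay}: #1→York 2, #2→York 4, #3→York 6, #4→Joliet 2, #5→Quay 6, #6→Quay 5, #7→Joliet 2, #8→York 2. Service 29; fixed 9; total 38.
{York, Joliet, Galt, Quay}: #1→York 2, #2→York 4, #3→York 6, #4→Joliet 2, #5→Quay 6, #6→Galt 2, #7→Joliet 2, #8→York 2. Service 26; fixed 13; total 39.
{York, Galt, Quay}: service 29 + fixed 10 = 39
{Kent, York, Joliet, Galt, Quay}: service 25 + fixed 19 = 44
No other subset beats 38.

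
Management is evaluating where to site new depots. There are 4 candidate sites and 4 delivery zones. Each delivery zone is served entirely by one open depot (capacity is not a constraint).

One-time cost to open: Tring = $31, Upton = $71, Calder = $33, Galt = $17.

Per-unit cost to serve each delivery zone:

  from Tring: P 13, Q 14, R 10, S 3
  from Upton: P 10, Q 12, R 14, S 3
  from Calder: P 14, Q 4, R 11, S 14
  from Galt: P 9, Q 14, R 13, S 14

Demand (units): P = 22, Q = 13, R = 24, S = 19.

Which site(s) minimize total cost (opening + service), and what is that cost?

For any fixed open set, each delivery zone goes to its cheapest open site; total = fixed + service.
{Tring, Calder, Galt}: P→Galt 9·22=198, Q→Calder 4·13=52, R→Tring 10·24=240, S→Tring 3·19=57. Service 547; fixed 81; total 628.
{Upton, Calder, Galt}: service 571 + fixed 121 = 692
{Upton, Calder}: service 593 + fixed 104 = 697
{Tring, Upton, Calder, Galt}: service 547 + fixed 152 = 699
No other subset beats 628.

Open Tring, Calder and Galt; minimum total cost 628.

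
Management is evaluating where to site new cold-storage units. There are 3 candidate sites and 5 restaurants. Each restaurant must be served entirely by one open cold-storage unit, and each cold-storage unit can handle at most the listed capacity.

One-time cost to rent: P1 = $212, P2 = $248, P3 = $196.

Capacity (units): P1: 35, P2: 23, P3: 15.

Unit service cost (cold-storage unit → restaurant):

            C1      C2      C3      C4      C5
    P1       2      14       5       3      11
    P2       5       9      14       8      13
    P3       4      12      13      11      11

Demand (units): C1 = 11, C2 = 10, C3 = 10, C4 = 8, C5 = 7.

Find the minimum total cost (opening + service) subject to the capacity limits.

Open {P1, P2}: C1→P1 2·11=22, C2→P2 9·10=90, C3→P1 5·10=50, C4→P1 3·8=24, C5→P2 13·7=91.
Loads: P1 carries 29/35, P2 carries 17/23. Service 277; fixed 460; total 737.
Next best feasible plan costs 743.

Minimum total cost: 737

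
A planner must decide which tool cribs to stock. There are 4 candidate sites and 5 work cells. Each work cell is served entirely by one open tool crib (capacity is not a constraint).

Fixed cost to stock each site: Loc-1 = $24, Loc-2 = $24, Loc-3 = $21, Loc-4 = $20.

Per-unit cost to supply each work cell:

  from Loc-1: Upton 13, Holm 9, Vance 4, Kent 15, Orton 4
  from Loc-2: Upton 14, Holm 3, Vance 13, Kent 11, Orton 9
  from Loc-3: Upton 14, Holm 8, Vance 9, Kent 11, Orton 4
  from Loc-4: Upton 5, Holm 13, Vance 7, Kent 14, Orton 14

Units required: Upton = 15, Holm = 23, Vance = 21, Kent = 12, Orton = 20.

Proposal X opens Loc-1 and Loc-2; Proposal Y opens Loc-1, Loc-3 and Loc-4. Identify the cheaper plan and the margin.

Proposal X: {Loc-1, Loc-2}: Upton→Loc-1 13·15=195, Holm→Loc-2 3·23=69, Vance→Loc-1 4·21=84, Kent→Loc-2 11·12=132, Orton→Loc-1 4·20=80. Service 560; fixed 48; total 608.
Proposal Y: {Loc-1, Loc-3, Loc-4}: Upton→Loc-4 5·15=75, Holm→Loc-3 8·23=184, Vance→Loc-1 4·21=84, Kent→Loc-3 11·12=132, Orton→Loc-1 4·20=80. Service 555; fixed 65; total 620.
Difference: |608 − 620| = 12.

Proposal X is cheaper by 12.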